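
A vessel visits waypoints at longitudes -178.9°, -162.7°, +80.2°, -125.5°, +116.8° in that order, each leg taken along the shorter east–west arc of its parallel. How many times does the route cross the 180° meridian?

Leg 1: -178.9° → -162.7°, shortest Δλ = 16.2° (east) — does not cross 180°.
Leg 2: -162.7° → +80.2°, shortest Δλ = -117.1° (west) — crosses 180°.
Leg 3: +80.2° → -125.5°, shortest Δλ = 154.3° (east) — crosses 180°.
Leg 4: -125.5° → +116.8°, shortest Δλ = -117.7° (west) — crosses 180°.
Total crossings: 3.

3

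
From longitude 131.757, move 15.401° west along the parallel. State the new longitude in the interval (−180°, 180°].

Start at +131.757°; shift −15.401° → +116.356°.
+116.356° already lies in (−180°, 180°].

+116.356°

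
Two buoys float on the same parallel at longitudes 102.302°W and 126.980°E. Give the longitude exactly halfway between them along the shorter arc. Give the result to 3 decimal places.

Signed shortest Δλ from -102.302° to +126.980° is -130.718°.
Midpoint longitude = -102.302° + (-130.718°)/2 = -102.302° − 65.359° = -167.661°.
(The naïve average (-102.302 + +126.980)/2 = 12.339° is on the wrong side of the globe.)

167.661°W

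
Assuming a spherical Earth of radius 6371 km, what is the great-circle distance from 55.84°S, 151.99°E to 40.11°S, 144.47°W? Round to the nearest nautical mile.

Δλ = -144.47 − 151.99 = -296.46°; wrapped into (−180°, 180°]: 63.54°.
Δφ = -40.11 − -55.84 = 15.73°.
a = sin²(Δφ/2) + cos φ₁ · cos φ₂ · sin²(Δλ/2) = 0.137773.
c = 2·atan2(√a, √(1−a)) = 0.76055 rad → d = 6371·c ≈ 4845.49 km ≈ 2616.36 nmi.

2616 nmi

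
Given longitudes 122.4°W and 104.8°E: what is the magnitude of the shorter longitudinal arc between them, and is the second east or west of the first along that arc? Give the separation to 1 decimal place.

132.8° west

Raw difference: 104.8 − -122.4 = 227.2°.
Normalise into (−180°, 180°]: 227.2° − 360° = -132.8°.
Negative ⇒ the second point lies to the west; separation 132.8°.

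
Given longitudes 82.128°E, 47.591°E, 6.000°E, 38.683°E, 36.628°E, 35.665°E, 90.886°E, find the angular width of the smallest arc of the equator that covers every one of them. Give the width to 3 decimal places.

Sort the longitudes: +6.000°, +35.665°, +36.628°, +38.683°, +47.591°, +82.128°, +90.886°.
Eastward gaps between consecutive values (wrapping around): 29.665°, 0.963°, 2.055°, 8.908°, 34.537°, 8.758°, 275.114°.
Largest gap = 275.114° ⇒ minimal covering band is its complement: 360° − 275.114° = 84.886°.
Band runs from +6.000° eastward to +90.886°.

84.886°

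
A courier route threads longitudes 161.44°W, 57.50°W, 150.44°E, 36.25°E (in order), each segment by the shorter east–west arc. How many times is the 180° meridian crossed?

1

Leg 1: -161.44° → -57.50°, shortest Δλ = 103.94° (east) — does not cross 180°.
Leg 2: -57.50° → +150.44°, shortest Δλ = -152.06° (west) — crosses 180°.
Leg 3: +150.44° → +36.25°, shortest Δλ = -114.19° (west) — does not cross 180°.
Total crossings: 1.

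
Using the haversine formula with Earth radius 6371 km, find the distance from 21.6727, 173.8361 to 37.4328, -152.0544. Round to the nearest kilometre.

3707 km

Δλ = -152.0544 − 173.8361 = -325.8905°; wrapped into (−180°, 180°]: 34.1095°.
Δφ = 37.4328 − 21.6727 = 15.7601°.
a = sin²(Δφ/2) + cos φ₁ · cos φ₂ · sin²(Δλ/2) = 0.082271.
c = 2·atan2(√a, √(1−a)) = 0.58183 rad → d = 6371·c ≈ 3706.83 km.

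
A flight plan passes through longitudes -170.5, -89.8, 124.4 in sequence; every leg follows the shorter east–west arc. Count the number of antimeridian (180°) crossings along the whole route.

Leg 1: -170.5° → -89.8°, shortest Δλ = 80.7° (east) — does not cross 180°.
Leg 2: -89.8° → +124.4°, shortest Δλ = -145.8° (west) — crosses 180°.
Total crossings: 1.

1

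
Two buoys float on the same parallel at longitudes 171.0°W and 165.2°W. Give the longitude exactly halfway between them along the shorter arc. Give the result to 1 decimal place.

168.1°W

Signed shortest Δλ from -171.0° to -165.2° is +5.8°.
Midpoint longitude = -171.0° + (+5.8°)/2 = -171.0° + 2.9° = -168.1°.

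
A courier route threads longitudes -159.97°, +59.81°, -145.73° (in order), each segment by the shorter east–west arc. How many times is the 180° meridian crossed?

2

Leg 1: -159.97° → +59.81°, shortest Δλ = -140.22° (west) — crosses 180°.
Leg 2: +59.81° → -145.73°, shortest Δλ = 154.46° (east) — crosses 180°.
Total crossings: 2.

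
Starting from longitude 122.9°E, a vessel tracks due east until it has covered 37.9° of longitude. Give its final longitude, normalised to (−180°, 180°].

160.8°E

Start at +122.9°; shift +37.9° → +160.8°.
+160.8° already lies in (−180°, 180°].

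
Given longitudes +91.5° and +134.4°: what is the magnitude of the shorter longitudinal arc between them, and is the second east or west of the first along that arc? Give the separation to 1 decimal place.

Raw difference: 134.4 − 91.5 = 42.9°.
Normalise into (−180°, 180°]: 42.9° stays 42.9°.
Positive ⇒ the second point lies to the east; separation 42.9°.

42.9° east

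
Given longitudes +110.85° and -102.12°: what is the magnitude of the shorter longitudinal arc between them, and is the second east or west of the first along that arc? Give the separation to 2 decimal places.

147.03° east

Raw difference: -102.12 − 110.85 = -212.97°.
Normalise into (−180°, 180°]: -212.97° + 360° = 147.03°.
Positive ⇒ the second point lies to the east; separation 147.03°.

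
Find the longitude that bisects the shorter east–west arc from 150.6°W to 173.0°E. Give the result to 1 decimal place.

168.8°W

Signed shortest Δλ from -150.6° to +173.0° is -36.4°.
Midpoint longitude = -150.6° + (-36.4°)/2 = -150.6° − 18.2° = -168.8°.
(The naïve average (-150.6 + +173.0)/2 = 11.2° is on the wrong side of the globe.)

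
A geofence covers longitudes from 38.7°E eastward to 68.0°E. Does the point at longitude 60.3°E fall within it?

Yes

Band width going east from +38.7° to +68.0°: ((68.0 − 38.7) mod 360) = 29.3°.
Offset of +60.3° east of the west edge: ((60.3 − 38.7) mod 360) = 21.6°.
21.6° ≤ 29.3° ⇒ inside.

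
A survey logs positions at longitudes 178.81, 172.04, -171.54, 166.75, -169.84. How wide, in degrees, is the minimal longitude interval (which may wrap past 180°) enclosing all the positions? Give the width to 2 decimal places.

Sort the longitudes: -171.54°, -169.84°, +166.75°, +172.04°, +178.81°.
Eastward gaps between consecutive values (wrapping around): 1.70°, 336.59°, 5.29°, 6.77°, 9.65°.
Largest gap = 336.59° ⇒ minimal covering band is its complement: 360° − 336.59° = 23.41°.
Band runs from +166.75° eastward to -169.84°, crossing the antimeridian.

23.41°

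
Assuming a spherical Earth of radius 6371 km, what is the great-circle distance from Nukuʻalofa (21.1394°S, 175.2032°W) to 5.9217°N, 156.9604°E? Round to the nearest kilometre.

4275 km

Δλ = 156.9604 − -175.2032 = 332.1636°; wrapped into (−180°, 180°]: -27.8364°.
Δφ = 5.9217 − -21.1394 = 27.0611°.
a = sin²(Δφ/2) + cos φ₁ · cos φ₂ · sin²(Δλ/2) = 0.108415.
c = 2·atan2(√a, √(1−a)) = 0.67105 rad → d = 6371·c ≈ 4275.26 km.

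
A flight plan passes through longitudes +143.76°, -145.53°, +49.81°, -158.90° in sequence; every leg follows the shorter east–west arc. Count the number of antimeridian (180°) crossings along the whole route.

3

Leg 1: +143.76° → -145.53°, shortest Δλ = 70.71° (east) — crosses 180°.
Leg 2: -145.53° → +49.81°, shortest Δλ = -164.66° (west) — crosses 180°.
Leg 3: +49.81° → -158.90°, shortest Δλ = 151.29° (east) — crosses 180°.
Total crossings: 3.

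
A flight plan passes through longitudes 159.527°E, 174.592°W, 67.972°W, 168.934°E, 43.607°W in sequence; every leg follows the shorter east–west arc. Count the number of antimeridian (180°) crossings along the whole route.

Leg 1: +159.527° → -174.592°, shortest Δλ = 25.881° (east) — crosses 180°.
Leg 2: -174.592° → -67.972°, shortest Δλ = 106.62° (east) — does not cross 180°.
Leg 3: -67.972° → +168.934°, shortest Δλ = -123.094° (west) — crosses 180°.
Leg 4: +168.934° → -43.607°, shortest Δλ = 147.459° (east) — crosses 180°.
Total crossings: 3.

3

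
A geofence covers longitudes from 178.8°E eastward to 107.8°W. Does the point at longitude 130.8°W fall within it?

Yes

Band width going east from +178.8° to -107.8°: ((-107.8 − 178.8) mod 360) = 73.4°.
Offset of -130.8° east of the west edge: ((-130.8 − 178.8) mod 360) = 50.4°.
50.4° ≤ 73.4° ⇒ inside.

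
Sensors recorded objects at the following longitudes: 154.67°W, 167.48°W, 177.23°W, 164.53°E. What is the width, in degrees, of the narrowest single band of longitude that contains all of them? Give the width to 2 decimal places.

40.80°

Sort the longitudes: -177.23°, -167.48°, -154.67°, +164.53°.
Eastward gaps between consecutive values (wrapping around): 9.75°, 12.81°, 319.20°, 18.24°.
Largest gap = 319.20° ⇒ minimal covering band is its complement: 360° − 319.20° = 40.80°.
Band runs from +164.53° eastward to -154.67°, crossing the antimeridian.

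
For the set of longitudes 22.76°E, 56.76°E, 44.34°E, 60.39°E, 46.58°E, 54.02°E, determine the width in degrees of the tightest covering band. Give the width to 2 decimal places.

Sort the longitudes: +22.76°, +44.34°, +46.58°, +54.02°, +56.76°, +60.39°.
Eastward gaps between consecutive values (wrapping around): 21.58°, 2.24°, 7.44°, 2.74°, 3.63°, 322.37°.
Largest gap = 322.37° ⇒ minimal covering band is its complement: 360° − 322.37° = 37.63°.
Band runs from +22.76° eastward to +60.39°.

37.63°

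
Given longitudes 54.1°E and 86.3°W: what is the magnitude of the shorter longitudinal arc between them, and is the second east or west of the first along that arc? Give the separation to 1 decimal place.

140.4° west

Raw difference: -86.3 − 54.1 = -140.4°.
Normalise into (−180°, 180°]: -140.4° stays -140.4°.
Negative ⇒ the second point lies to the west; separation 140.4°.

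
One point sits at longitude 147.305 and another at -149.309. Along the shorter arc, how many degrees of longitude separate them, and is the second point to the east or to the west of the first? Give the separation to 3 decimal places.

63.386° east

Raw difference: -149.309 − 147.305 = -296.614°.
Normalise into (−180°, 180°]: -296.614° + 360° = 63.386°.
Positive ⇒ the second point lies to the east; separation 63.386°.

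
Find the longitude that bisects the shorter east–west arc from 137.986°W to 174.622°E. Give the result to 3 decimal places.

Signed shortest Δλ from -137.986° to +174.622° is -47.392°.
Midpoint longitude = -137.986° + (-47.392°)/2 = -137.986° − 23.696° = -161.682°.
(The naïve average (-137.986 + +174.622)/2 = 18.318° is on the wrong side of the globe.)

161.682°W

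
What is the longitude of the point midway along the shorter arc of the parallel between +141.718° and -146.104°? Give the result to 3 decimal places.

+177.807°

Signed shortest Δλ from +141.718° to -146.104° is +72.178°.
Midpoint longitude = +141.718° + (+72.178°)/2 = +141.718° + 36.089° = +177.807°.
(The naïve average (+141.718 + -146.104)/2 = -2.193° is on the wrong side of the globe.)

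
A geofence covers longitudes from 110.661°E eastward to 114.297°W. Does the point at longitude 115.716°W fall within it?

Yes

Band width going east from +110.661° to -114.297°: ((-114.297 − 110.661) mod 360) = 135.042°.
Offset of -115.716° east of the west edge: ((-115.716 − 110.661) mod 360) = 133.623°.
133.623° ≤ 135.042° ⇒ inside.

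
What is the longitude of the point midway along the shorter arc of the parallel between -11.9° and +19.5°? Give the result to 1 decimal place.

Signed shortest Δλ from -11.9° to +19.5° is +31.4°.
Midpoint longitude = -11.9° + (+31.4°)/2 = -11.9° + 15.7° = +3.8°.

+3.8°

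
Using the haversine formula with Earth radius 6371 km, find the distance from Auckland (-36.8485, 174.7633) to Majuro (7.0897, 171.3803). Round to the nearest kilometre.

Δλ = 171.3803 − 174.7633 = -3.3830°.
Δφ = 7.0897 − -36.8485 = 43.9382°.
a = sin²(Δφ/2) + cos φ₁ · cos φ₂ · sin²(Δλ/2) = 0.140648.
c = 2·atan2(√a, √(1−a)) = 0.76886 rad → d = 6371·c ≈ 4898.40 km.

4898 km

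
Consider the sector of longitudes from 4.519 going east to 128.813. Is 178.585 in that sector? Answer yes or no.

Band width going east from +4.519° to +128.813°: ((128.813 − 4.519) mod 360) = 124.294°.
Offset of +178.585° east of the west edge: ((178.585 − 4.519) mod 360) = 174.066°.
174.066° > 124.294° ⇒ outside.

No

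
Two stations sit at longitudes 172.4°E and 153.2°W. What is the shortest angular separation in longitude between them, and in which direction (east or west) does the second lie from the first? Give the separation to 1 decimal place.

34.4° east

Raw difference: -153.2 − 172.4 = -325.6°.
Normalise into (−180°, 180°]: -325.6° + 360° = 34.4°.
Positive ⇒ the second point lies to the east; separation 34.4°.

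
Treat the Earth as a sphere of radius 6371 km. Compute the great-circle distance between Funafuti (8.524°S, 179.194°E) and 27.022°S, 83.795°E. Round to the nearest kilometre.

10107 km

Δλ = 83.795 − 179.194 = -95.399°.
Δφ = -27.022 − -8.524 = -18.498°.
a = sin²(Δφ/2) + cos φ₁ · cos φ₂ · sin²(Δλ/2) = 0.507775.
c = 2·atan2(√a, √(1−a)) = 1.58635 rad → d = 6371·c ≈ 10106.62 km.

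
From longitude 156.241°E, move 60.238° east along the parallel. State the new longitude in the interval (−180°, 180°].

Start at +156.241°; shift +60.238° → +216.479°.
+216.479° lies outside (−180°, 180°]; subtract 360° → -143.521°.

143.521°W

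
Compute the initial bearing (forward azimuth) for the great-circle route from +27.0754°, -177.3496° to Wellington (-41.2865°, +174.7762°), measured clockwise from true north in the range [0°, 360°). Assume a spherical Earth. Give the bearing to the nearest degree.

186°

Δλ = 174.7762 − -177.3496 = 352.1258°; wrapped into (−180°, 180°]: -7.8742°.
θ = atan2( sin Δλ · cos φ₂ , cos φ₁ · sin φ₂ − sin φ₁ · cos φ₂ · cos Δλ )
  = atan2(-0.10294, -0.92631) = -173.659° → normalised to [0°, 360°): 186.341°.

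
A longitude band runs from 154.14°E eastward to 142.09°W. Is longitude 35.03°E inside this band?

Band width going east from +154.14° to -142.09°: ((-142.09 − 154.14) mod 360) = 63.77°.
Offset of +35.03° east of the west edge: ((35.03 − 154.14) mod 360) = 240.89°.
240.89° > 63.77° ⇒ outside.

No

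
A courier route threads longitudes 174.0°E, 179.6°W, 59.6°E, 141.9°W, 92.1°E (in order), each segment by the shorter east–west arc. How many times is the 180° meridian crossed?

4

Leg 1: +174.0° → -179.6°, shortest Δλ = 6.4° (east) — crosses 180°.
Leg 2: -179.6° → +59.6°, shortest Δλ = -120.8° (west) — crosses 180°.
Leg 3: +59.6° → -141.9°, shortest Δλ = 158.5° (east) — crosses 180°.
Leg 4: -141.9° → +92.1°, shortest Δλ = -126.0° (west) — crosses 180°.
Total crossings: 4.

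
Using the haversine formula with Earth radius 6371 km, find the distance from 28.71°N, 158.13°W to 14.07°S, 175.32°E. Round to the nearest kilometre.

5548 km

Δλ = 175.32 − -158.13 = 333.45°; wrapped into (−180°, 180°]: -26.55°.
Δφ = -14.07 − 28.71 = -42.78°.
a = sin²(Δφ/2) + cos φ₁ · cos φ₂ · sin²(Δλ/2) = 0.177875.
c = 2·atan2(√a, √(1−a)) = 0.87075 rad → d = 6371·c ≈ 5547.57 km.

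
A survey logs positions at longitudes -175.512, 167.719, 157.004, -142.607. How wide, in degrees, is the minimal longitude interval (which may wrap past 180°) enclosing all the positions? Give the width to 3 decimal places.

60.389°

Sort the longitudes: -175.512°, -142.607°, +157.004°, +167.719°.
Eastward gaps between consecutive values (wrapping around): 32.905°, 299.611°, 10.715°, 16.769°.
Largest gap = 299.611° ⇒ minimal covering band is its complement: 360° − 299.611° = 60.389°.
Band runs from +157.004° eastward to -142.607°, crossing the antimeridian.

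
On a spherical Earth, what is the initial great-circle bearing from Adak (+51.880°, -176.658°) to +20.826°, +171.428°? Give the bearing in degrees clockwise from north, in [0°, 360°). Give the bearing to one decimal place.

Δλ = 171.428 − -176.658 = 348.086°; wrapped into (−180°, 180°]: -11.914°.
θ = atan2( sin Δλ · cos φ₂ , cos φ₁ · sin φ₂ − sin φ₁ · cos φ₂ · cos Δλ )
  = atan2(-0.19296, -0.50001) = -158.898° → normalised to [0°, 360°): 201.102°.

201.1°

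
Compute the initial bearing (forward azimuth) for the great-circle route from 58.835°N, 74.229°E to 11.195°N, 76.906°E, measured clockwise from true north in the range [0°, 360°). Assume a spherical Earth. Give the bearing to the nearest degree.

176°

Δλ = 76.906 − 74.229 = 2.677°.
θ = atan2( sin Δλ · cos φ₂ , cos φ₁ · sin φ₂ − sin φ₁ · cos φ₂ · cos Δλ )
  = atan2(0.04582, -0.73801) = 176.448° → normalised to [0°, 360°): 176.448°.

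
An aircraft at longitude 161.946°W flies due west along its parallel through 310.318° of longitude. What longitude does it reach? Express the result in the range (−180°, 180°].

Start at -161.946°; shift −310.318° → -472.264°.
-472.264° lies outside (−180°, 180°]; add 360° → -112.264°.

112.264°W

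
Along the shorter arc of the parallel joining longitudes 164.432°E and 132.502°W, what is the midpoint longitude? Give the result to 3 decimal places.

Signed shortest Δλ from +164.432° to -132.502° is +63.066°.
Midpoint longitude = +164.432° + (+63.066°)/2 = +164.432° + 31.533° = +195.965°.
Normalise into (−180°, 180°]: -164.035°.
(The naïve average (+164.432 + -132.502)/2 = 15.965° is on the wrong side of the globe.)

164.035°W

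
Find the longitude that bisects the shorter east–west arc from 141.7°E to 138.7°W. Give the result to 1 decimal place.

178.5°W

Signed shortest Δλ from +141.7° to -138.7° is +79.6°.
Midpoint longitude = +141.7° + (+79.6°)/2 = +141.7° + 39.8° = +181.5°.
Normalise into (−180°, 180°]: -178.5°.
(The naïve average (+141.7 + -138.7)/2 = 1.5° is on the wrong side of the globe.)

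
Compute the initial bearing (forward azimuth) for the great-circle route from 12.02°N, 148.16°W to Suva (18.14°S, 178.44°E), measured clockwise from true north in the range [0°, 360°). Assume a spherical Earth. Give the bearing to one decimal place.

Δλ = 178.44 − -148.16 = 326.60°; wrapped into (−180°, 180°]: -33.40°.
θ = atan2( sin Δλ · cos φ₂ , cos φ₁ · sin φ₂ − sin φ₁ · cos φ₂ · cos Δλ )
  = atan2(-0.52312, -0.46973) = -131.922° → normalised to [0°, 360°): 228.078°.

228.1°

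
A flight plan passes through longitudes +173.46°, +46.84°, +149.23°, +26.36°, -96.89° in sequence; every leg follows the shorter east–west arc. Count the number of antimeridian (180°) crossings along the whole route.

Leg 1: +173.46° → +46.84°, shortest Δλ = -126.62° (west) — does not cross 180°.
Leg 2: +46.84° → +149.23°, shortest Δλ = 102.39° (east) — does not cross 180°.
Leg 3: +149.23° → +26.36°, shortest Δλ = -122.87° (west) — does not cross 180°.
Leg 4: +26.36° → -96.89°, shortest Δλ = -123.25° (west) — does not cross 180°.
Total crossings: 0.

0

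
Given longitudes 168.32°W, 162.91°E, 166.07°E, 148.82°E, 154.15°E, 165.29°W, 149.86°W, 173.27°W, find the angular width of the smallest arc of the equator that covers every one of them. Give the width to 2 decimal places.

Sort the longitudes: -173.27°, -168.32°, -165.29°, -149.86°, +148.82°, +154.15°, +162.91°, +166.07°.
Eastward gaps between consecutive values (wrapping around): 4.95°, 3.03°, 15.43°, 298.68°, 5.33°, 8.76°, 3.16°, 20.66°.
Largest gap = 298.68° ⇒ minimal covering band is its complement: 360° − 298.68° = 61.32°.
Band runs from +148.82° eastward to -149.86°, crossing the antimeridian.

61.32°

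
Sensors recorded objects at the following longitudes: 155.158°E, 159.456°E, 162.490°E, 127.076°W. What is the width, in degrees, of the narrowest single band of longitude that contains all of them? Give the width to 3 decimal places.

77.766°

Sort the longitudes: -127.076°, +155.158°, +159.456°, +162.490°.
Eastward gaps between consecutive values (wrapping around): 282.234°, 4.298°, 3.034°, 70.434°.
Largest gap = 282.234° ⇒ minimal covering band is its complement: 360° − 282.234° = 77.766°.
Band runs from +155.158° eastward to -127.076°, crossing the antimeridian.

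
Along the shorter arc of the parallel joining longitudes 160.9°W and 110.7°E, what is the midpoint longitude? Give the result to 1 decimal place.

Signed shortest Δλ from -160.9° to +110.7° is -88.4°.
Midpoint longitude = -160.9° + (-88.4°)/2 = -160.9° − 44.2° = -205.1°.
Normalise into (−180°, 180°]: +154.9°.
(The naïve average (-160.9 + +110.7)/2 = -25.1° is on the wrong side of the globe.)

154.9°E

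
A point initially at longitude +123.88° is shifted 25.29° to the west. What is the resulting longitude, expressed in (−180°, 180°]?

+98.59°

Start at +123.88°; shift −25.29° → +98.59°.
+98.59° already lies in (−180°, 180°].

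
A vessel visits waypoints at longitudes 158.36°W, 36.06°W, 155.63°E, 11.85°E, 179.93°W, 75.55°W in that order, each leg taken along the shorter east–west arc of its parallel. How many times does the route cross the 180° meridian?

2

Leg 1: -158.36° → -36.06°, shortest Δλ = 122.3° (east) — does not cross 180°.
Leg 2: -36.06° → +155.63°, shortest Δλ = -168.31° (west) — crosses 180°.
Leg 3: +155.63° → +11.85°, shortest Δλ = -143.78° (west) — does not cross 180°.
Leg 4: +11.85° → -179.93°, shortest Δλ = 168.22° (east) — crosses 180°.
Leg 5: -179.93° → -75.55°, shortest Δλ = 104.38° (east) — does not cross 180°.
Total crossings: 2.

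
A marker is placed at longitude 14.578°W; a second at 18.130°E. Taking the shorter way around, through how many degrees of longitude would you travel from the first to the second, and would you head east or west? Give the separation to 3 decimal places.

Raw difference: 18.130 − -14.578 = 32.708°.
Normalise into (−180°, 180°]: 32.708° stays 32.708°.
Positive ⇒ the second point lies to the east; separation 32.708°.

32.708° east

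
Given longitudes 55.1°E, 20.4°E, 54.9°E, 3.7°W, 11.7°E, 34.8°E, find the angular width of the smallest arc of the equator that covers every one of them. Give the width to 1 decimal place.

Sort the longitudes: -3.7°, +11.7°, +20.4°, +34.8°, +54.9°, +55.1°.
Eastward gaps between consecutive values (wrapping around): 15.4°, 8.7°, 14.4°, 20.1°, 0.2°, 301.2°.
Largest gap = 301.2° ⇒ minimal covering band is its complement: 360° − 301.2° = 58.8°.
Band runs from -3.7° eastward to +55.1°.

58.8°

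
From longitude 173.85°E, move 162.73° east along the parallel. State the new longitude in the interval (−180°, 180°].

23.42°W

Start at +173.85°; shift +162.73° → +336.58°.
+336.58° lies outside (−180°, 180°]; subtract 360° → -23.42°.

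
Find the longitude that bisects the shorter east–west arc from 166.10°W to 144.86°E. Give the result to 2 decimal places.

Signed shortest Δλ from -166.10° to +144.86° is -49.04°.
Midpoint longitude = -166.10° + (-49.04°)/2 = -166.10° − 24.52° = -190.62°.
Normalise into (−180°, 180°]: +169.38°.
(The naïve average (-166.10 + +144.86)/2 = -10.62° is on the wrong side of the globe.)

169.38°E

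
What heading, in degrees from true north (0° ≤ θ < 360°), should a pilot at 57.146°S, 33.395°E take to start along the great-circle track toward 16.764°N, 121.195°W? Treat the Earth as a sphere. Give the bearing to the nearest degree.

216°

Δλ = -121.195 − 33.395 = -154.590°.
θ = atan2( sin Δλ · cos φ₂ , cos φ₁ · sin φ₂ − sin φ₁ · cos φ₂ · cos Δλ )
  = atan2(-0.41086, -0.57007) = -144.219° → normalised to [0°, 360°): 215.781°.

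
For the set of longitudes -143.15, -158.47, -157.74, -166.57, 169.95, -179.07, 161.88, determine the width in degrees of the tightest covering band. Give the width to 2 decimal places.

Sort the longitudes: -179.07°, -166.57°, -158.47°, -157.74°, -143.15°, +161.88°, +169.95°.
Eastward gaps between consecutive values (wrapping around): 12.50°, 8.10°, 0.73°, 14.59°, 305.03°, 8.07°, 10.98°.
Largest gap = 305.03° ⇒ minimal covering band is its complement: 360° − 305.03° = 54.97°.
Band runs from +161.88° eastward to -143.15°, crossing the antimeridian.

54.97°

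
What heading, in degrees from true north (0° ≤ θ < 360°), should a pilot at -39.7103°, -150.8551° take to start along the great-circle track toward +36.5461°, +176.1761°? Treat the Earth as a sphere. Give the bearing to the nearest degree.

Δλ = 176.1761 − -150.8551 = 327.0312°; wrapped into (−180°, 180°]: -32.9688°.
θ = atan2( sin Δλ · cos φ₂ , cos φ₁ · sin φ₂ − sin φ₁ · cos φ₂ · cos Δλ )
  = atan2(-0.43718, 0.88871) = -26.194° → normalised to [0°, 360°): 333.806°.

334°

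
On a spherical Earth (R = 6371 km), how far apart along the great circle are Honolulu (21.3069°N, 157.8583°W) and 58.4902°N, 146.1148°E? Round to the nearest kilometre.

6051 km

Δλ = 146.1148 − -157.8583 = 303.9731°; wrapped into (−180°, 180°]: -56.0269°.
Δφ = 58.4902 − 21.3069 = 37.1833°.
a = sin²(Δφ/2) + cos φ₁ · cos φ₂ · sin²(Δλ/2) = 0.209061.
c = 2·atan2(√a, √(1−a)) = 0.94976 rad → d = 6371·c ≈ 6050.92 km.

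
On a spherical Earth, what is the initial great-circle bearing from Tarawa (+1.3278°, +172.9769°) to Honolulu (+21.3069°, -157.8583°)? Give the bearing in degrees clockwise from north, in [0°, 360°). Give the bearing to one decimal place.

Δλ = -157.8583 − 172.9769 = -330.8352°; wrapped into (−180°, 180°]: 29.1648°.
θ = atan2( sin Δλ · cos φ₂ , cos φ₁ · sin φ₂ − sin φ₁ · cos φ₂ · cos Δλ )
  = atan2(0.45401, 0.34441) = 52.816° → normalised to [0°, 360°): 52.816°.

52.8°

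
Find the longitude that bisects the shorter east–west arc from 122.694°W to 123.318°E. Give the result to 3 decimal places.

179.688°W

Signed shortest Δλ from -122.694° to +123.318° is -113.988°.
Midpoint longitude = -122.694° + (-113.988°)/2 = -122.694° − 56.994° = -179.688°.
(The naïve average (-122.694 + +123.318)/2 = 0.312° is on the wrong side of the globe.)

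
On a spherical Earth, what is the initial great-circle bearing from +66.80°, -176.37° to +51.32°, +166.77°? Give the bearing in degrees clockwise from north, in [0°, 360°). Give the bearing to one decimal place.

Δλ = 166.77 − -176.37 = 343.14°; wrapped into (−180°, 180°]: -16.86°.
θ = atan2( sin Δλ · cos φ₂ , cos φ₁ · sin φ₂ − sin φ₁ · cos φ₂ · cos Δλ )
  = atan2(-0.18126, -0.24221) = -143.190° → normalised to [0°, 360°): 216.810°.

216.8°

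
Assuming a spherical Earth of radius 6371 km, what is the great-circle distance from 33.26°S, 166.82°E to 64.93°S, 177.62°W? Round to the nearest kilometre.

3676 km

Δλ = -177.62 − 166.82 = -344.44°; wrapped into (−180°, 180°]: 15.56°.
Δφ = -64.93 − -33.26 = -31.67°.
a = sin²(Δφ/2) + cos φ₁ · cos φ₂ · sin²(Δλ/2) = 0.080950.
c = 2·atan2(√a, √(1−a)) = 0.57700 rad → d = 6371·c ≈ 3676.10 km.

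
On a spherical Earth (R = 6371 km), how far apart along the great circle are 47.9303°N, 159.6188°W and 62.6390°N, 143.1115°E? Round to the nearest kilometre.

Δλ = 143.1115 − -159.6188 = 302.7303°; wrapped into (−180°, 180°]: -57.2697°.
Δφ = 62.6390 − 47.9303 = 14.7087°.
a = sin²(Δφ/2) + cos φ₁ · cos φ₂ · sin²(Δλ/2) = 0.087107.
c = 2·atan2(√a, √(1−a)) = 0.59920 rad → d = 6371·c ≈ 3817.52 km.

3818 km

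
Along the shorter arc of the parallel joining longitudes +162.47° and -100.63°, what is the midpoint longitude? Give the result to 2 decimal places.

-149.08°

Signed shortest Δλ from +162.47° to -100.63° is +96.90°.
Midpoint longitude = +162.47° + (+96.90°)/2 = +162.47° + 48.45° = +210.92°.
Normalise into (−180°, 180°]: -149.08°.
(The naïve average (+162.47 + -100.63)/2 = 30.92° is on the wrong side of the globe.)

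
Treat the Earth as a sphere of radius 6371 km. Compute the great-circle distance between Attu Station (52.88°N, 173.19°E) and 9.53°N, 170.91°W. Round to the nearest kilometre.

5028 km

Δλ = -170.91 − 173.19 = -344.10°; wrapped into (−180°, 180°]: 15.90°.
Δφ = 9.53 − 52.88 = -43.35°.
a = sin²(Δφ/2) + cos φ₁ · cos φ₂ · sin²(Δλ/2) = 0.147798.
c = 2·atan2(√a, √(1−a)) = 0.78921 rad → d = 6371·c ≈ 5028.08 km.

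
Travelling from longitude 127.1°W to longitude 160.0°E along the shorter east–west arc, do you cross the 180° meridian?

Yes

Naïve |160.0 − -127.1| = 287.1° > 180°, so the shorter arc goes the other way round — across 180°.
Signed shortest Δλ = ((160.0 − -127.1 + 180) mod 360) − 180 = -72.9°.
Going west by 72.9° from -127.1° passes through 180° before reaching +160.0°.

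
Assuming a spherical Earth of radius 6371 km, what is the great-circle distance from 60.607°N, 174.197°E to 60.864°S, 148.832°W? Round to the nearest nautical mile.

7491 nmi

Δλ = -148.832 − 174.197 = -323.029°; wrapped into (−180°, 180°]: 36.971°.
Δφ = -60.864 − 60.607 = -121.471°.
a = sin²(Δφ/2) + cos φ₁ · cos φ₂ · sin²(Δλ/2) = 0.785056.
c = 2·atan2(√a, √(1−a)) = 2.17744 rad → d = 6371·c ≈ 13872.46 km ≈ 7490.53 nmi.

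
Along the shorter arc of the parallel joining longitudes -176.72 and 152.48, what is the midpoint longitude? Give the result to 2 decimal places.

+167.88°

Signed shortest Δλ from -176.72° to +152.48° is -30.80°.
Midpoint longitude = -176.72° + (-30.80°)/2 = -176.72° − 15.40° = -192.12°.
Normalise into (−180°, 180°]: +167.88°.
(The naïve average (-176.72 + +152.48)/2 = -12.12° is on the wrong side of the globe.)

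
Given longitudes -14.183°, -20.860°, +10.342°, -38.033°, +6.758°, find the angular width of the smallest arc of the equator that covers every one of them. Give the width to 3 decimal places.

48.375°

Sort the longitudes: -38.033°, -20.860°, -14.183°, +6.758°, +10.342°.
Eastward gaps between consecutive values (wrapping around): 17.173°, 6.677°, 20.941°, 3.584°, 311.625°.
Largest gap = 311.625° ⇒ minimal covering band is its complement: 360° − 311.625° = 48.375°.
Band runs from -38.033° eastward to +10.342°.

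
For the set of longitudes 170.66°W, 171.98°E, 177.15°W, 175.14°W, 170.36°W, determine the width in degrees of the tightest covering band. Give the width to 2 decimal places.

Sort the longitudes: -177.15°, -175.14°, -170.66°, -170.36°, +171.98°.
Eastward gaps between consecutive values (wrapping around): 2.01°, 4.48°, 0.30°, 342.34°, 10.87°.
Largest gap = 342.34° ⇒ minimal covering band is its complement: 360° − 342.34° = 17.66°.
Band runs from +171.98° eastward to -170.36°, crossing the antimeridian.

17.66°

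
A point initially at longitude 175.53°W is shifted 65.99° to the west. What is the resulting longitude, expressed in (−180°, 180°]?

118.48°E

Start at -175.53°; shift −65.99° → -241.52°.
-241.52° lies outside (−180°, 180°]; add 360° → +118.48°.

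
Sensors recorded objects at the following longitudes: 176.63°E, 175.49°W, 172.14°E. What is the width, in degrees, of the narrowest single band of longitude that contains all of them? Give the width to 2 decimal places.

Sort the longitudes: -175.49°, +172.14°, +176.63°.
Eastward gaps between consecutive values (wrapping around): 347.63°, 4.49°, 7.88°.
Largest gap = 347.63° ⇒ minimal covering band is its complement: 360° − 347.63° = 12.37°.
Band runs from +172.14° eastward to -175.49°, crossing the antimeridian.

12.37°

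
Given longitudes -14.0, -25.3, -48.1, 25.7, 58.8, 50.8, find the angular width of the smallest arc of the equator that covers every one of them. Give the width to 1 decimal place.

Sort the longitudes: -48.1°, -25.3°, -14.0°, +25.7°, +50.8°, +58.8°.
Eastward gaps between consecutive values (wrapping around): 22.8°, 11.3°, 39.7°, 25.1°, 8.0°, 253.1°.
Largest gap = 253.1° ⇒ minimal covering band is its complement: 360° − 253.1° = 106.9°.
Band runs from -48.1° eastward to +58.8°.

106.9°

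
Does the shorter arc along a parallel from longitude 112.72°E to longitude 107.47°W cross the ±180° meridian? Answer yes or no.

Naïve |-107.47 − 112.72| = 220.19° > 180°, so the shorter arc goes the other way round — across 180°.
Signed shortest Δλ = ((-107.47 − 112.72 + 180) mod 360) − 180 = 139.81°.
Going east by 139.81° from +112.72° passes through 180° before reaching -107.47°.

Yes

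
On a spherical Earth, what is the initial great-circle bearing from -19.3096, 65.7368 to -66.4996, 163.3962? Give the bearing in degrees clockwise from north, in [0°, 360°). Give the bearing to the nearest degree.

156°

Δλ = 163.3962 − 65.7368 = 97.6594°.
θ = atan2( sin Δλ · cos φ₂ , cos φ₁ · sin φ₂ − sin φ₁ · cos φ₂ · cos Δλ )
  = atan2(0.39520, -0.88304) = 155.890° → normalised to [0°, 360°): 155.890°.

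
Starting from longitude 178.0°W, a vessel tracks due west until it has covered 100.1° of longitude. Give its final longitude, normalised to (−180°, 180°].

Start at -178.0°; shift −100.1° → -278.1°.
-278.1° lies outside (−180°, 180°]; add 360° → +81.9°.

81.9°E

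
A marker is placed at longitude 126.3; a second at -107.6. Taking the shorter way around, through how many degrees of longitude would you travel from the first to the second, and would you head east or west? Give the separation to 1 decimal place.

Raw difference: -107.6 − 126.3 = -233.9°.
Normalise into (−180°, 180°]: -233.9° + 360° = 126.1°.
Positive ⇒ the second point lies to the east; separation 126.1°.

126.1° east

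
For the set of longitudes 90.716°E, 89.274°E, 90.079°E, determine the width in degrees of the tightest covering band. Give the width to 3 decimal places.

Sort the longitudes: +89.274°, +90.079°, +90.716°.
Eastward gaps between consecutive values (wrapping around): 0.805°, 0.637°, 358.558°.
Largest gap = 358.558° ⇒ minimal covering band is its complement: 360° − 358.558° = 1.442°.
Band runs from +89.274° eastward to +90.716°.

1.442°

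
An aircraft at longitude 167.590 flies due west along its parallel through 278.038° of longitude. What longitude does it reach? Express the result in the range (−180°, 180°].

Start at +167.590°; shift −278.038° → -110.448°.
-110.448° already lies in (−180°, 180°].

-110.448°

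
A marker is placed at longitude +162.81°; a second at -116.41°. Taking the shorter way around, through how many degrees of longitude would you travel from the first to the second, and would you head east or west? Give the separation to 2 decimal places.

Raw difference: -116.41 − 162.81 = -279.22°.
Normalise into (−180°, 180°]: -279.22° + 360° = 80.78°.
Positive ⇒ the second point lies to the east; separation 80.78°.

80.78° east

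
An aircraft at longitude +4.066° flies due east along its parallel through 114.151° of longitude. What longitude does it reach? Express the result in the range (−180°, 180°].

+118.217°

Start at +4.066°; shift +114.151° → +118.217°.
+118.217° already lies in (−180°, 180°].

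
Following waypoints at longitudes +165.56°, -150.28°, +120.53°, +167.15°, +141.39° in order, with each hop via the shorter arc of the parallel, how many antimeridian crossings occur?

2

Leg 1: +165.56° → -150.28°, shortest Δλ = 44.16° (east) — crosses 180°.
Leg 2: -150.28° → +120.53°, shortest Δλ = -89.19° (west) — crosses 180°.
Leg 3: +120.53° → +167.15°, shortest Δλ = 46.62° (east) — does not cross 180°.
Leg 4: +167.15° → +141.39°, shortest Δλ = -25.76° (west) — does not cross 180°.
Total crossings: 2.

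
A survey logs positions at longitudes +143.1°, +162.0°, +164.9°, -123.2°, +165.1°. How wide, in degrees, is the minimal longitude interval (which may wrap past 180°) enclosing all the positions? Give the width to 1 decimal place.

Sort the longitudes: -123.2°, +143.1°, +162.0°, +164.9°, +165.1°.
Eastward gaps between consecutive values (wrapping around): 266.3°, 18.9°, 2.9°, 0.2°, 71.7°.
Largest gap = 266.3° ⇒ minimal covering band is its complement: 360° − 266.3° = 93.7°.
Band runs from +143.1° eastward to -123.2°, crossing the antimeridian.

93.7°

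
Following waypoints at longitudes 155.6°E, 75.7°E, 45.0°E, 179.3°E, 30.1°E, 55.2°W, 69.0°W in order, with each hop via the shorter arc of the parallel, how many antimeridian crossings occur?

0

Leg 1: +155.6° → +75.7°, shortest Δλ = -79.9° (west) — does not cross 180°.
Leg 2: +75.7° → +45.0°, shortest Δλ = -30.7° (west) — does not cross 180°.
Leg 3: +45.0° → +179.3°, shortest Δλ = 134.3° (east) — does not cross 180°.
Leg 4: +179.3° → +30.1°, shortest Δλ = -149.2° (west) — does not cross 180°.
Leg 5: +30.1° → -55.2°, shortest Δλ = -85.3° (west) — does not cross 180°.
Leg 6: -55.2° → -69.0°, shortest Δλ = -13.8° (west) — does not cross 180°.
Total crossings: 0.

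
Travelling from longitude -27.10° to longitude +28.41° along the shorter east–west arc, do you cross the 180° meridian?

No

Signed shortest Δλ = ((28.41 − -27.10 + 180) mod 360) − 180 = 55.51°.
Going east by 55.51° from -27.10° reaches +28.41° without touching 180°.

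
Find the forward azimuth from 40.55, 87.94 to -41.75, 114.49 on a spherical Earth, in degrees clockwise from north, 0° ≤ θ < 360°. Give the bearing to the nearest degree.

160°

Δλ = 114.49 − 87.94 = 26.55°.
θ = atan2( sin Δλ · cos φ₂ , cos φ₁ · sin φ₂ − sin φ₁ · cos φ₂ · cos Δλ )
  = atan2(0.33347, -0.93984) = 160.464° → normalised to [0°, 360°): 160.464°.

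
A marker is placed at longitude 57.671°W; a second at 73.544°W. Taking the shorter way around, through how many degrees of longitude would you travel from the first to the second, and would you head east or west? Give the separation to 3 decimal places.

Raw difference: -73.544 − -57.671 = -15.873°.
Normalise into (−180°, 180°]: -15.873° stays -15.873°.
Negative ⇒ the second point lies to the west; separation 15.873°.

15.873° west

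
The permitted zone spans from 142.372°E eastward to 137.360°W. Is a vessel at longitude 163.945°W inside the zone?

Yes

Band width going east from +142.372° to -137.360°: ((-137.360 − 142.372) mod 360) = 80.268°.
Offset of -163.945° east of the west edge: ((-163.945 − 142.372) mod 360) = 53.683°.
53.683° ≤ 80.268° ⇒ inside.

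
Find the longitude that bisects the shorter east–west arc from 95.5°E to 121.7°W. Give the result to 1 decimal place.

166.9°E

Signed shortest Δλ from +95.5° to -121.7° is +142.8°.
Midpoint longitude = +95.5° + (+142.8°)/2 = +95.5° + 71.4° = +166.9°.
(The naïve average (+95.5 + -121.7)/2 = -13.1° is on the wrong side of the globe.)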